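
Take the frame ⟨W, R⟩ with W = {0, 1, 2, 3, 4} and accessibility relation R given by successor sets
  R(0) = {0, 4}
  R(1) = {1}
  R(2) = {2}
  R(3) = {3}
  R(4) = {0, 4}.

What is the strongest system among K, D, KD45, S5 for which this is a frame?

Serial (axiom D): yes — every world has a successor (e.g. 0 R 0).
Euclidean (axiom 5): yes — any two successors of a common world are R-related.
Transitive (axiom 4): yes — every two-step R-path is closed by a direct edge.
Reflexive (axiom T): yes — every world is R-related to itself.
So F validates K, D, KD45, S5. The strongest is S5.

S5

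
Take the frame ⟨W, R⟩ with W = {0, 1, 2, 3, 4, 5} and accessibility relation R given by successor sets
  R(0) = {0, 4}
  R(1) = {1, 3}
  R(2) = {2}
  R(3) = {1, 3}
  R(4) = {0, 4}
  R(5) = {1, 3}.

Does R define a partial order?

Reflexive: no — 5 is not related to itself.
Transitive: yes — every two-step R-path is closed by a direct edge.
Antisymmetric: no — 0 R 4 and 4 R 0 with 0 ≠ 4.
So R is not a partial order.

No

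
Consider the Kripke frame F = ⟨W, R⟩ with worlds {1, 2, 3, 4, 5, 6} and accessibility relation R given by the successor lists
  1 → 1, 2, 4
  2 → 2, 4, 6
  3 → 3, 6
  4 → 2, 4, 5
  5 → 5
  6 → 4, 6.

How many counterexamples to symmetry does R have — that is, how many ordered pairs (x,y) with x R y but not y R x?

Enumerating: (1,2), (1,4), (2,6), (3,6), (4,5), (6,4).

6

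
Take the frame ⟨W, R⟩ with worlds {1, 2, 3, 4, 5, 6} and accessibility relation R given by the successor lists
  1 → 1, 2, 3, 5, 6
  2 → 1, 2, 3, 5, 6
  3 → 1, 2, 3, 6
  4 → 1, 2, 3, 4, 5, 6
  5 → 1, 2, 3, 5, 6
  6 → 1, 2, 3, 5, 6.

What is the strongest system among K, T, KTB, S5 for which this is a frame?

Reflexive (axiom T): yes — every world is R-related to itself.
Symmetric (axiom B): no — 4 R 1 but not 1 R 4.
Euclidean (axiom 5): no — 1 R 3 and 1 R 5, but not 3 R 5.
So F validates K, T; KTB would additionally require R to be symmetric. The strongest is T.

T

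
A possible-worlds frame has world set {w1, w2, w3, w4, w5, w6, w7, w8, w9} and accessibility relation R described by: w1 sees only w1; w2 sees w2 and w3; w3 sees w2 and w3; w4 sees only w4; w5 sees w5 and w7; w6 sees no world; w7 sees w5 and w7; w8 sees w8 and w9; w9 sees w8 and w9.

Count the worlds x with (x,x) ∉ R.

Enumerating: w6.

1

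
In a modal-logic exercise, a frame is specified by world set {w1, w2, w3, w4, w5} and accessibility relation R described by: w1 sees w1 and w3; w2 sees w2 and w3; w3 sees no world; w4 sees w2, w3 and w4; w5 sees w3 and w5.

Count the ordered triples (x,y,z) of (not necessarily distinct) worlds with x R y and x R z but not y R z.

10

Enumerating: (w1,w3,w1), (w1,w3,w3), (w2,w3,w2), (w2,w3,w3), (w4,w2,w4), (w4,w3,w2), (w4,w3,w3), (w4,w3,w4), (w5,w3,w3), (w5,w3,w5).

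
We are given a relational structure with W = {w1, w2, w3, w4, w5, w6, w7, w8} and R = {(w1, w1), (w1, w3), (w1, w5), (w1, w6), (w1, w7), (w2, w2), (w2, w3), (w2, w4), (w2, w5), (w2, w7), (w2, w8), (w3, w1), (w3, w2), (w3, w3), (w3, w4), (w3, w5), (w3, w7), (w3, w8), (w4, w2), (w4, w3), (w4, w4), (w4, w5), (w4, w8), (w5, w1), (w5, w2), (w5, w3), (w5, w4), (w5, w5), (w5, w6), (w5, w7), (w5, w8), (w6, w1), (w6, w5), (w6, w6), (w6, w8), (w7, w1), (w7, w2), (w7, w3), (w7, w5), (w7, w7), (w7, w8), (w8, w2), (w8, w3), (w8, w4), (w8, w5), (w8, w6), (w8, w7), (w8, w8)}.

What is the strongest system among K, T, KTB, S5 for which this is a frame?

Reflexive (axiom T): yes — every world is R-related to itself.
Symmetric (axiom B): yes — every pair in R has its reverse in R.
Euclidean (axiom 5): no — w1 R w3 and w1 R w6, but not w3 R w6.
So F validates K, T, KTB; S5 would additionally require R to be Euclidean. The strongest is KTB.

KTB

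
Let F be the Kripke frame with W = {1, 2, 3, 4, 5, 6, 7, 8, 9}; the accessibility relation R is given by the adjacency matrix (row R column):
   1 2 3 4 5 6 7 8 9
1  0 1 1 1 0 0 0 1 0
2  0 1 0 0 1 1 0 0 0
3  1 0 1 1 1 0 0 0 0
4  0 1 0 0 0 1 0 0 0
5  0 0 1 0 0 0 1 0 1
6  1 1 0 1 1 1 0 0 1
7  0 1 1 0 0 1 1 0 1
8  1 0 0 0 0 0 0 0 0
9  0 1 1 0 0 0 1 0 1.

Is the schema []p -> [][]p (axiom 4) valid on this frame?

No

The schema 4 characterises exactly the transitive frames.
Transitive: no — 1 R 2 and 2 R 5, but not 1 R 5.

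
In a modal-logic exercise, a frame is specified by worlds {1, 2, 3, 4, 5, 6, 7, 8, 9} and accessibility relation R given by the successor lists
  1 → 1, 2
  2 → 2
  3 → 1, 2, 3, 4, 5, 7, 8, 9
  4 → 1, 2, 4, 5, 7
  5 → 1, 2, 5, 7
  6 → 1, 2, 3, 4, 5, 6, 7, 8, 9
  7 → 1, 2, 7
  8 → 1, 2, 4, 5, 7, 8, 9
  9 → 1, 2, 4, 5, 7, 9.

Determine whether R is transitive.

Transitive: yes — every two-step R-path is closed by a direct edge.

Yes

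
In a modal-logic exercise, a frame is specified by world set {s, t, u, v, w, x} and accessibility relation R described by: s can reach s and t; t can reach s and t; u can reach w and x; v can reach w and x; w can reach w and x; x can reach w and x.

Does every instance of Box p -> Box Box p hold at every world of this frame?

Yes

Axiom 4 corresponds to the accessibility relation being transitive.
Transitive: yes — every two-step R-path is closed by a direct edge.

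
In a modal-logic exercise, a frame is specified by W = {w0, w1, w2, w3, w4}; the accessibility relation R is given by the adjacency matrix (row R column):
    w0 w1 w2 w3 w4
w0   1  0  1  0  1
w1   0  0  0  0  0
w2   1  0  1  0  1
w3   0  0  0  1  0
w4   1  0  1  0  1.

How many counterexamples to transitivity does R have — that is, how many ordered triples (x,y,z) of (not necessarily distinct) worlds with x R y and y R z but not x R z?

0

R is transitive; there are no such tuples.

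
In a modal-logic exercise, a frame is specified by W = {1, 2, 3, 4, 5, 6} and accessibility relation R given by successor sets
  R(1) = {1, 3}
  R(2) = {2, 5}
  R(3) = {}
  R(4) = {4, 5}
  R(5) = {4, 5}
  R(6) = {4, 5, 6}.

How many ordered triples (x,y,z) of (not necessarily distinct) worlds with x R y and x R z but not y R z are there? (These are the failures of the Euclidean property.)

5

Enumerating: (1,3,1), (1,3,3), (2,5,2), (6,4,6), (6,5,6).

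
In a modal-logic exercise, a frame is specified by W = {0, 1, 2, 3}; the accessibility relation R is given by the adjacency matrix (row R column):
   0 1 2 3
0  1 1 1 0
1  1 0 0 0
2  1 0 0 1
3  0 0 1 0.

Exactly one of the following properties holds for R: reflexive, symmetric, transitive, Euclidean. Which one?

symmetric

Reflexive: no — 1 is not related to itself.
Symmetric: yes — every pair in R has its reverse in R.
Transitive: no — 0 R 2 and 2 R 3, but not 0 R 3.
Euclidean: no — 0 R 1 and 0 R 2, but not 1 R 2.
Only symmetric holds.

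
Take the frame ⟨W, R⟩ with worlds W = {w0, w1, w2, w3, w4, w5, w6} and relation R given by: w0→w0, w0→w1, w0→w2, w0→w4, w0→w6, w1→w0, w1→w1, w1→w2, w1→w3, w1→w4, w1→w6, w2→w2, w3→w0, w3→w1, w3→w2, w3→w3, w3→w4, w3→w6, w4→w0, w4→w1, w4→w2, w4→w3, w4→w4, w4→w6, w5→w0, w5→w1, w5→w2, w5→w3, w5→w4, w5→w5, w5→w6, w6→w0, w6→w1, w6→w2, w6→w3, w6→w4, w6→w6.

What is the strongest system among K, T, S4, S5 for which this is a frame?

T

Reflexive (axiom T): yes — every world is R-related to itself.
Transitive (axiom 4): no — w0 R w1 and w1 R w3, but not w0 R w3.
Euclidean (axiom 5): no — w0 R w2 and w0 R w1, but not w2 R w1.
So F validates K, T; S4 would additionally require R to be transitive. The strongest is T.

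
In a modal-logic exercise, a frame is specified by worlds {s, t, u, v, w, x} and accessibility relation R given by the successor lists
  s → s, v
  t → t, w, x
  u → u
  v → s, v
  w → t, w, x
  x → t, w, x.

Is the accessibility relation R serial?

Serial: yes — every world has a successor (e.g. s R s).

Yes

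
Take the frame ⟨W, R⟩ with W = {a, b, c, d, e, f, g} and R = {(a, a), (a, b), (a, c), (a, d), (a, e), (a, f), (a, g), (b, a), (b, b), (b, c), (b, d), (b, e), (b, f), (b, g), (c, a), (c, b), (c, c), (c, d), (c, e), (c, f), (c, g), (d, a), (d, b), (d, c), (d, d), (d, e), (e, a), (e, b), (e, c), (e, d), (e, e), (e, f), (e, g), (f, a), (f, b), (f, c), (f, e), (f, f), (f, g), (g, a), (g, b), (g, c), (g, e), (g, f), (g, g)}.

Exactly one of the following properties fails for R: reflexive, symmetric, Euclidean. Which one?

Euclidean

Reflexive: yes — every world is R-related to itself.
Symmetric: yes — every pair in R has its reverse in R.
Euclidean: no — a R d and a R f, but not d R f.
Only Euclidean fails.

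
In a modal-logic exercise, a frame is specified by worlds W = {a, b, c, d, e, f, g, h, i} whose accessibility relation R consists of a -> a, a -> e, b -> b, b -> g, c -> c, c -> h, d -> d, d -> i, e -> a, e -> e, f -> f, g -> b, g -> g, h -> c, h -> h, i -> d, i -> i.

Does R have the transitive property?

Transitive: yes — every two-step R-path is closed by a direct edge.

Yes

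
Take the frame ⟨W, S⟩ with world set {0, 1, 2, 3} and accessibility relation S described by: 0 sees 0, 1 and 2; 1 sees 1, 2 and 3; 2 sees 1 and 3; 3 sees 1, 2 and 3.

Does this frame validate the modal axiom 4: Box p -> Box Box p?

By correspondence theory, 4 is valid on a frame iff S is transitive.
Transitive: no — 0 S 1 and 1 S 3, but not 0 S 3.

No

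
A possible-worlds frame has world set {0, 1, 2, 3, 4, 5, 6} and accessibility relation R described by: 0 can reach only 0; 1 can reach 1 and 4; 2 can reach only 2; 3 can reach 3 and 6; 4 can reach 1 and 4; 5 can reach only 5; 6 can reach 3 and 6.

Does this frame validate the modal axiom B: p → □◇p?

Axiom B corresponds to the accessibility relation being symmetric.
Symmetric: yes — every pair in R has its reverse in R.

Yes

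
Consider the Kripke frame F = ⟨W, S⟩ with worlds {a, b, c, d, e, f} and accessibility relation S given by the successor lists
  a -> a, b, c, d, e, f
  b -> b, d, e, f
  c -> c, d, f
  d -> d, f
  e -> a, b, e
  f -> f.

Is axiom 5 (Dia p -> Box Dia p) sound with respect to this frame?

The schema 5 characterises exactly the Euclidean frames.
Euclidean: no — a S b and a S c, but not b S c.

No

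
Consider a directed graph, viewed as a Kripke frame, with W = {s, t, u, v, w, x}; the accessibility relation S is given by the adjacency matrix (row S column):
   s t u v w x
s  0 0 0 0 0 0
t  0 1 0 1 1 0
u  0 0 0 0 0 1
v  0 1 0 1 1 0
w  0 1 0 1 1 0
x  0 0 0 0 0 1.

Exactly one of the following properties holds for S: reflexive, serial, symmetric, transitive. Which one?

Reflexive: no — s is not related to itself.
Serial: no — s has no S-successor.
Symmetric: no — u S x but not x S u.
Transitive: yes — every two-step S-path is closed by a direct edge.
Only transitive holds.

transitive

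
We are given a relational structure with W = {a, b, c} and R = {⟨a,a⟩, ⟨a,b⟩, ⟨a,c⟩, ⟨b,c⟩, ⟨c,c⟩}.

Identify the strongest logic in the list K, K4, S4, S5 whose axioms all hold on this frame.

Transitive (axiom 4): yes — every two-step R-path is closed by a direct edge.
Reflexive (axiom T): no — b is not related to itself.
Euclidean (axiom 5): no — a R c and a R b, but not c R b.
So F validates K, K4; S4 would additionally require R to be reflexive. The strongest is K4.

K4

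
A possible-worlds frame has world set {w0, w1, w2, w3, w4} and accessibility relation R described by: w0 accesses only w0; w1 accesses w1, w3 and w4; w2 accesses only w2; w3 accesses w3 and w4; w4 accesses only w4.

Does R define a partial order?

Yes

Reflexive: yes — every world is R-related to itself.
Transitive: yes — every two-step R-path is closed by a direct edge.
Antisymmetric: yes — no distinct pair is related both ways.
So R is a partial order.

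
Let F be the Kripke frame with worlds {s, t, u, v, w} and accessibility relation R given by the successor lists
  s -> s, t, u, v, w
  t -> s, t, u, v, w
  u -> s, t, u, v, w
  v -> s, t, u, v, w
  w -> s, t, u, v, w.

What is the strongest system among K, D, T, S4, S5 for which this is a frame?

Serial (axiom D): yes — every world has a successor (e.g. s R s).
Reflexive (axiom T): yes — every world is R-related to itself.
Transitive (axiom 4): yes — every two-step R-path is closed by a direct edge.
Euclidean (axiom 5): yes — any two successors of a common world are R-related.
So F validates K, D, T, S4, S5. The strongest is S5.

S5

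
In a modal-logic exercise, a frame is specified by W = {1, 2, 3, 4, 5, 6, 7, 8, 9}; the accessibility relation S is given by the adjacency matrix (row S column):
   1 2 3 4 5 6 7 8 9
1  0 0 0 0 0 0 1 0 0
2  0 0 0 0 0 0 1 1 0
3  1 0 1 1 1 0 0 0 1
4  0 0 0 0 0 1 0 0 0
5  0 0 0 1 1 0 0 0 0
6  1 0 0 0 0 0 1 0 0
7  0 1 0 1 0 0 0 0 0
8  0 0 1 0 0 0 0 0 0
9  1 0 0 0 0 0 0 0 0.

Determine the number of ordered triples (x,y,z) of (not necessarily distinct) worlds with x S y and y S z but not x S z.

Enumerating: (1,7,2), (1,7,4), (2,7,2), (2,7,4), (2,8,3), (3,1,7), (3,4,6), (4,6,1), (4,6,7), (5,4,6), (6,7,2), (6,7,4), … and 8 more.
Total: 20.

20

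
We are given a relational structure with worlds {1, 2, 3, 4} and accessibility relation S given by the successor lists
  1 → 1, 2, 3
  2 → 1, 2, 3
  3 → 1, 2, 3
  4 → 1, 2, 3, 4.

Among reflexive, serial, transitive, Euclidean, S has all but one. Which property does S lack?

Reflexive: yes — every world is S-related to itself.
Serial: yes — every world has a successor (e.g. 1 S 1).
Transitive: yes — every two-step S-path is closed by a direct edge.
Euclidean: no — 4 S 1 and 4 S 4, but not 1 S 4.
Only Euclidean fails.

Euclidean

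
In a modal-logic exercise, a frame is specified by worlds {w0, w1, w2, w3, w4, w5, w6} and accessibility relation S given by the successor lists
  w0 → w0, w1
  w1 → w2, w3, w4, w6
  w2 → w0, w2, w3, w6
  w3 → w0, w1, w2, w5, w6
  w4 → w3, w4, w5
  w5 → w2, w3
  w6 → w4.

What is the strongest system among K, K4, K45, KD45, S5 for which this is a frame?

K

Transitive (axiom 4): no — w0 S w1 and w1 S w2, but not w0 S w2.
Euclidean (axiom 5): no — w1 S w2 and w1 S w4, but not w2 S w4.
Serial (axiom D): yes — every world has a successor (e.g. w0 S w0).
Reflexive (axiom T): no — w1 is not related to itself.
So F validates K; K4 would additionally require S to be transitive. The strongest is K.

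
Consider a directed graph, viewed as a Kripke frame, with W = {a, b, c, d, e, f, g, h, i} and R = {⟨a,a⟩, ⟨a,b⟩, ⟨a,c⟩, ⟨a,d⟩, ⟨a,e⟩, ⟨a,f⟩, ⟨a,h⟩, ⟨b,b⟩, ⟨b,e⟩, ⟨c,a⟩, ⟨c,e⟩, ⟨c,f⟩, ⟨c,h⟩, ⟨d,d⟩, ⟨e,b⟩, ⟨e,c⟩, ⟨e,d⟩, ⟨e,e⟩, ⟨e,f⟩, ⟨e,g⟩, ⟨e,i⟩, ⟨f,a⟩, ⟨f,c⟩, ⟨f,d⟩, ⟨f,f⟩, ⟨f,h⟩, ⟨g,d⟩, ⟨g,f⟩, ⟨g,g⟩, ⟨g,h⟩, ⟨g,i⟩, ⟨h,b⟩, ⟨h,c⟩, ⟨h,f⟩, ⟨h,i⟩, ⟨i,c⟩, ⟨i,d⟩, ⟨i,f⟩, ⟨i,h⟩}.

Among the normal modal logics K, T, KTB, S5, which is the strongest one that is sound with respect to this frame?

Reflexive (axiom T): no — c is not related to itself.
Symmetric (axiom B): no — a R b but not b R a.
Euclidean (axiom 5): no — a R b and a R c, but not b R c.
So F validates K; T would additionally require R to be reflexive. The strongest is K.

K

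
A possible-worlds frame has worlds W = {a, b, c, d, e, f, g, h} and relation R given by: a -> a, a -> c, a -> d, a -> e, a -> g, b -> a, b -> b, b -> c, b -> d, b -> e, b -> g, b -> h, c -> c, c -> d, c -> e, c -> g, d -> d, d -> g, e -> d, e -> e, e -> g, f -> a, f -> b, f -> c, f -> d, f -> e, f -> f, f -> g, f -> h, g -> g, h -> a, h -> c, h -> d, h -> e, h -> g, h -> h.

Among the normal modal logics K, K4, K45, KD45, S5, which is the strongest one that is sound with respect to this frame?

Transitive (axiom 4): yes — every two-step R-path is closed by a direct edge.
Euclidean (axiom 5): no — a R d and a R c, but not d R c.
Serial (axiom D): yes — every world has a successor (e.g. a R a).
Reflexive (axiom T): yes — every world is R-related to itself.
So F validates K, K4; K45 would additionally require R to be Euclidean. The strongest is K4.

K4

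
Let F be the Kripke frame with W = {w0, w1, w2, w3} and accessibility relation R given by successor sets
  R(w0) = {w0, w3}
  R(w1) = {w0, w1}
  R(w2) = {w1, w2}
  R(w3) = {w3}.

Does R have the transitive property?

No

Transitive: no — w1 R w0 and w0 R w3, but not w1 R w3.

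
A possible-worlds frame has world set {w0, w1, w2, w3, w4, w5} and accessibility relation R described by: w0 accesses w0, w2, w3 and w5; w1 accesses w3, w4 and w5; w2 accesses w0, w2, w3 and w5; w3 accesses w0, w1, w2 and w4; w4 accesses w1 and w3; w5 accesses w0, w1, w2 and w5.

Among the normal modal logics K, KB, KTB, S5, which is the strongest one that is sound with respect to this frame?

KB

Symmetric (axiom B): yes — every pair in R has its reverse in R.
Reflexive (axiom T): no — w1 is not related to itself.
Euclidean (axiom 5): no — w0 R w3 and w0 R w5, but not w3 R w5.
So F validates K, KB; KTB would additionally require R to be reflexive. The strongest is KB.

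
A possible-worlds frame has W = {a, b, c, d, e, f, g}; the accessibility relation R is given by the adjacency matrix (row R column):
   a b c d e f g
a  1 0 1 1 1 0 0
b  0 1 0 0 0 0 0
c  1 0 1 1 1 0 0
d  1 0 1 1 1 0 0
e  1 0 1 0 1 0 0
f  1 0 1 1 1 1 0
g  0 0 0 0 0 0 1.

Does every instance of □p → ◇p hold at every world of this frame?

Yes

The schema D characterises exactly the serial frames.
Serial: yes — every world has a successor (e.g. a R a).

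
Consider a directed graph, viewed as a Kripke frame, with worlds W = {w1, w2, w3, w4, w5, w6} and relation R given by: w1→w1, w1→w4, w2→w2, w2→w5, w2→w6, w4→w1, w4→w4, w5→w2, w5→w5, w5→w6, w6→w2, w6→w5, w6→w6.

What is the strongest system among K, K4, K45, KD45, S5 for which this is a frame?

Transitive (axiom 4): yes — every two-step R-path is closed by a direct edge.
Euclidean (axiom 5): yes — any two successors of a common world are R-related.
Serial (axiom D): no — w3 has no R-successor.
Reflexive (axiom T): no — w3 is not related to itself.
So F validates K, K4, K45; KD45 would additionally require R to be serial. The strongest is K45.

K45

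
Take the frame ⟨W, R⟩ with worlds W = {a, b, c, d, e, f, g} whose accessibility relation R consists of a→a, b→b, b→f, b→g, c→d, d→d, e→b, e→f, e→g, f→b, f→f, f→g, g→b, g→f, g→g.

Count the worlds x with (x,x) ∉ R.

Enumerating: c, e.

2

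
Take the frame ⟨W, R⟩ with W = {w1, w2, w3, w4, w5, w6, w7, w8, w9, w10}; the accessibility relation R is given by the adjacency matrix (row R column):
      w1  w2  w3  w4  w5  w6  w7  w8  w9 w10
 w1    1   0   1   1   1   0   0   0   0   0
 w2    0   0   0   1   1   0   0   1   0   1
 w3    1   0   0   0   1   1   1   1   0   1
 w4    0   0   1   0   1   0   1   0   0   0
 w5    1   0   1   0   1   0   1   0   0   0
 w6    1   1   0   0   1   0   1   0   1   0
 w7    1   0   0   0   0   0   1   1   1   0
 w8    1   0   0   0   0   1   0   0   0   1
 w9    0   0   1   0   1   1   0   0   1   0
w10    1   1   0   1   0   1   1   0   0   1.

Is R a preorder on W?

Reflexive: no — w2 is not related to itself.
Transitive: no — w1 R w3 and w3 R w10, but not w1 R w10.
So R is not a preorder.

No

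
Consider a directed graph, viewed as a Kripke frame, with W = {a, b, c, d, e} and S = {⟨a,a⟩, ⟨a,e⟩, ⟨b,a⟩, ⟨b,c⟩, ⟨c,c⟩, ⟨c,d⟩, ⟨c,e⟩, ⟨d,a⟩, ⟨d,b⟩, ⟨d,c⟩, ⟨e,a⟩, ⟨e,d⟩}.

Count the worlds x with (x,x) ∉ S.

3

Enumerating: b, d, e.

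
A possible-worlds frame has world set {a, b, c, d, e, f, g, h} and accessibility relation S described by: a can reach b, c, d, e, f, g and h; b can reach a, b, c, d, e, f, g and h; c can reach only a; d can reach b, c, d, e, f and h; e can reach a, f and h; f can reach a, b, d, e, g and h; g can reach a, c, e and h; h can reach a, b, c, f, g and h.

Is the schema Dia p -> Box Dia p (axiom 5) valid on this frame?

Axiom 5 corresponds to the accessibility relation being Euclidean.
Euclidean: no — a S c and a S b, but not c S b.

No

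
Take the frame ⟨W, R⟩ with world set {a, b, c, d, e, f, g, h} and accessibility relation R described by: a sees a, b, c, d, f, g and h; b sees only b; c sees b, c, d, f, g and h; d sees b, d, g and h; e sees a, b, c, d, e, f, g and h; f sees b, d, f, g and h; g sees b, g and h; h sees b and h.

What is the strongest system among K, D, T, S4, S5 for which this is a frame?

Serial (axiom D): yes — every world has a successor (e.g. a R a).
Reflexive (axiom T): yes — every world is R-related to itself.
Transitive (axiom 4): yes — every two-step R-path is closed by a direct edge.
Euclidean (axiom 5): no — a R b and a R c, but not b R c.
So F validates K, D, T, S4; S5 would additionally require R to be Euclidean. The strongest is S4.

S4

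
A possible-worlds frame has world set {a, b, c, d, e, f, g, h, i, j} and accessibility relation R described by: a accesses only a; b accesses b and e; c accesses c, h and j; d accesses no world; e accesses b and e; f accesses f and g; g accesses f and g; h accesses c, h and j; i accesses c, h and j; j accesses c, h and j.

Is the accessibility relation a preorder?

No

Reflexive: no — d is not related to itself.
Transitive: yes — every two-step R-path is closed by a direct edge.
So R is not a preorder.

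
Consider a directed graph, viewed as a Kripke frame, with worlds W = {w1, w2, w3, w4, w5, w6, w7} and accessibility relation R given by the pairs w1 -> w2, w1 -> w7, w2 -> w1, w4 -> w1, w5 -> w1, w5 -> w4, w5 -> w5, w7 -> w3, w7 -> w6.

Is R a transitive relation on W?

Transitive: no — w1 R w7 and w7 R w3, but not w1 R w3.

No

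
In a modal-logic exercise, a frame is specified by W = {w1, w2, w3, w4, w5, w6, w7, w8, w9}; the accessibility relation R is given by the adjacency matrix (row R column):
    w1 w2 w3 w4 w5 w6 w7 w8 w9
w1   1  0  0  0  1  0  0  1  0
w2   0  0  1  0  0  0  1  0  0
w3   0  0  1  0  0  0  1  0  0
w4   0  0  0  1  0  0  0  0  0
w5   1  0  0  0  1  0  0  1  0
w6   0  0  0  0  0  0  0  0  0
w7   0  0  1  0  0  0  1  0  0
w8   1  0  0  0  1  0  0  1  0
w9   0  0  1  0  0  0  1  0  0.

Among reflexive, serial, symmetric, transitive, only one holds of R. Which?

transitive

Reflexive: no — w2 is not related to itself.
Serial: no — w6 has no R-successor.
Symmetric: no — w2 R w3 but not w3 R w2.
Transitive: yes — every two-step R-path is closed by a direct edge.
Only transitive holds.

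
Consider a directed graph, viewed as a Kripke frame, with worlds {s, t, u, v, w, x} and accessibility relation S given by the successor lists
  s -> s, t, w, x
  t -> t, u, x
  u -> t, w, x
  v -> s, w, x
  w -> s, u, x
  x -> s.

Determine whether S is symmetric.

No

Symmetric: no — s S t but not t S s.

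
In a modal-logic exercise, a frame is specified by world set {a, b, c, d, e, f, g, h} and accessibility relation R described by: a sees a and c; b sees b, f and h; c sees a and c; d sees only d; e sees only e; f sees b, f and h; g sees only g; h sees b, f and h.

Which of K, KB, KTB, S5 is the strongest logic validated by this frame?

S5

Symmetric (axiom B): yes — every pair in R has its reverse in R.
Reflexive (axiom T): yes — every world is R-related to itself.
Euclidean (axiom 5): yes — any two successors of a common world are R-related.
So F validates K, KB, KTB, S5. The strongest is S5.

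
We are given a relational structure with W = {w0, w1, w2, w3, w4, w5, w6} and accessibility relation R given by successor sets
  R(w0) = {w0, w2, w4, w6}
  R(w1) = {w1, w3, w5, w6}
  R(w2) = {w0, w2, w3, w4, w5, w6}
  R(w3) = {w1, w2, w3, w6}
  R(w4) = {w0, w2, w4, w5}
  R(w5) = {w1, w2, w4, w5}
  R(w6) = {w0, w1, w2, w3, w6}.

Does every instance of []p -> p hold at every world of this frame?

By correspondence theory, T is valid on a frame iff R is reflexive.
Reflexive: yes — every world is R-related to itself.

Yes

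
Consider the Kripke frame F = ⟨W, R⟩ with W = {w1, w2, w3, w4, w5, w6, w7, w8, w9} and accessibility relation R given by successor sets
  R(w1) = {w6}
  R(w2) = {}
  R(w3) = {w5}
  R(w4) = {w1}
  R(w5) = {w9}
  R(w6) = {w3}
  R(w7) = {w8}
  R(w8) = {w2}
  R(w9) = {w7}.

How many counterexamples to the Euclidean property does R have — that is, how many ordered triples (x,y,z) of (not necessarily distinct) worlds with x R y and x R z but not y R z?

Enumerating: (w1,w6,w6), (w3,w5,w5), (w4,w1,w1), (w5,w9,w9), (w6,w3,w3), (w7,w8,w8), (w8,w2,w2), (w9,w7,w7).

8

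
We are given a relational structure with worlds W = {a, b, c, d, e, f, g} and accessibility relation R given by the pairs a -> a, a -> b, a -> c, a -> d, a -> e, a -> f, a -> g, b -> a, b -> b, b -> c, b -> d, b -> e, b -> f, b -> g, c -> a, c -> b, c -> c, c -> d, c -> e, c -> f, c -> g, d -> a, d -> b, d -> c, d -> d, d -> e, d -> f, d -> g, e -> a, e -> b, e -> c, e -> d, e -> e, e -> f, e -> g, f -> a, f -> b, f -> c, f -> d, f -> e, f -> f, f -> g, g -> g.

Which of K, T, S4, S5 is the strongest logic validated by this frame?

S4

Reflexive (axiom T): yes — every world is R-related to itself.
Transitive (axiom 4): yes — every two-step R-path is closed by a direct edge.
Euclidean (axiom 5): no — a R g and a R b, but not g R b.
So F validates K, T, S4; S5 would additionally require R to be Euclidean. The strongest is S4.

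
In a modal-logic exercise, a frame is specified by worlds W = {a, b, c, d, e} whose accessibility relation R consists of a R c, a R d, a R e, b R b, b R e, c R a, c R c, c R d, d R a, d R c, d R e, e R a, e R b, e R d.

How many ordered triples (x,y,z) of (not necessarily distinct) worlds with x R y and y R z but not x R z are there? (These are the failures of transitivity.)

Enumerating: (a,c,a), (a,d,a), (a,e,a), (a,e,b), (b,e,a), (b,e,d), (c,a,e), (c,d,e), (d,a,d), (d,c,d), (d,e,b), (d,e,d), (e,a,c), (e,a,e), (e,b,e), (e,d,c), (e,d,e).

17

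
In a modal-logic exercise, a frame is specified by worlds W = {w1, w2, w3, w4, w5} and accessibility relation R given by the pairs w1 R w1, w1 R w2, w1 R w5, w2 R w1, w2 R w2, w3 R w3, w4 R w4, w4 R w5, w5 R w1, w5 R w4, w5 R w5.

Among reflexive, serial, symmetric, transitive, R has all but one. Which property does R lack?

transitive

Reflexive: yes — every world is R-related to itself.
Serial: yes — every world has a successor (e.g. w1 R w1).
Symmetric: yes — every pair in R has its reverse in R.
Transitive: no — w1 R w5 and w5 R w4, but not w1 R w4.
Only transitive fails.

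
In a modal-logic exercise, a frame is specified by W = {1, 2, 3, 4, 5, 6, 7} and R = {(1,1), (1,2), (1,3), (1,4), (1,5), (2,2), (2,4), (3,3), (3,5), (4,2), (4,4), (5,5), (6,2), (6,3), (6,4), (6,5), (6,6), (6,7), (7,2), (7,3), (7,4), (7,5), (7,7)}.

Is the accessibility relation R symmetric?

Symmetric: no — 1 R 2 but not 2 R 1.

No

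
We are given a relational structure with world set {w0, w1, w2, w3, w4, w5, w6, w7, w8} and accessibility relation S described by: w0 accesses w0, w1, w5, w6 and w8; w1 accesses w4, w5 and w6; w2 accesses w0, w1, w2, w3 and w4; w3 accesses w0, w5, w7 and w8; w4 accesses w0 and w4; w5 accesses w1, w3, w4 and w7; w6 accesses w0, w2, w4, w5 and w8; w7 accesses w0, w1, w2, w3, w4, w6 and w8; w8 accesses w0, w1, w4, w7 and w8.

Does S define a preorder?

Reflexive: no — w1 is not related to itself.
Transitive: no — w0 S w1 and w1 S w4, but not w0 S w4.
So S is not a preorder.

No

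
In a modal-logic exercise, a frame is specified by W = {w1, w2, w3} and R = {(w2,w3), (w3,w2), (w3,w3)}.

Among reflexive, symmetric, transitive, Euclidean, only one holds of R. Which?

symmetric

Reflexive: no — w1 is not related to itself.
Symmetric: yes — every pair in R has its reverse in R.
Transitive: no — w2 R w3 and w3 R w2, but not w2 R w2.
Euclidean: no — w3 R w2 and w3 R w2, but not w2 R w2.
Only symmetric holds.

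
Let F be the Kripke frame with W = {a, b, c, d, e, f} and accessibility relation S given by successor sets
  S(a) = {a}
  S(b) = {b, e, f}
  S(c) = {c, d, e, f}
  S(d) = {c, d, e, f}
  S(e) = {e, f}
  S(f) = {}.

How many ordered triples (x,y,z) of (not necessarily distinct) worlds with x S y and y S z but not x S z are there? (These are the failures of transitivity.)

S is transitive; there are no such tuples.

0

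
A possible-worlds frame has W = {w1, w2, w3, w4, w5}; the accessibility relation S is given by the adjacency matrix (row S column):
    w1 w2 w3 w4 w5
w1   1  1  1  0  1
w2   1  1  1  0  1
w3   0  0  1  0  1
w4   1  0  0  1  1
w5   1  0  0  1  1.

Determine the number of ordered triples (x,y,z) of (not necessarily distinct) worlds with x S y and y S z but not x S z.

Enumerating: (w1,w5,w4), (w2,w5,w4), (w3,w5,w1), (w3,w5,w4), (w4,w1,w2), (w4,w1,w3), (w5,w1,w2), (w5,w1,w3).

8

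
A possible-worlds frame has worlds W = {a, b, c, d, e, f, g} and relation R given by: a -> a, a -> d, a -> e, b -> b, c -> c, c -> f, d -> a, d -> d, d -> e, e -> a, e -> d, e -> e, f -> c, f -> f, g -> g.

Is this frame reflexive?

Reflexive: yes — every world is R-related to itself.

Yes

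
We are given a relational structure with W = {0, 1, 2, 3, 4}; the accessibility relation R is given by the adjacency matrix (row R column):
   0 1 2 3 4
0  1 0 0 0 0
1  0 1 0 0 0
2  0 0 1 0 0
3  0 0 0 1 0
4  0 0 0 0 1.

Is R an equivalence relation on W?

Yes

Reflexive: yes — every world is R-related to itself.
Symmetric: yes — every pair in R has its reverse in R.
Transitive: yes — every two-step R-path is closed by a direct edge.
So R is an equivalence relation.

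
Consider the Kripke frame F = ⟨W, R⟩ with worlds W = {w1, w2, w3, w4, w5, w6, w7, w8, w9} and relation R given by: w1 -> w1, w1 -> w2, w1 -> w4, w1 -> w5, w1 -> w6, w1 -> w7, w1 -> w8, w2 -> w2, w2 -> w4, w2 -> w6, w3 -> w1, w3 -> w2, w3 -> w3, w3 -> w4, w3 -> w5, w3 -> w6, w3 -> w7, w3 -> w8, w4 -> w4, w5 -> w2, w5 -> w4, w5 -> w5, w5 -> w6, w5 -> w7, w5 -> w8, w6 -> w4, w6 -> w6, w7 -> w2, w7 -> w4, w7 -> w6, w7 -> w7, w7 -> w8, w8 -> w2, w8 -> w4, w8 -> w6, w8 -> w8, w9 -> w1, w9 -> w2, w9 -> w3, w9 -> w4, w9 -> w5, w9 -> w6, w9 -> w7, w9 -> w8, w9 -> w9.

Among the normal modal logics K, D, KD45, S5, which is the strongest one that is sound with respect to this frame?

Serial (axiom D): yes — every world has a successor (e.g. w1 R w1).
Euclidean (axiom 5): no — w1 R w2 and w1 R w5, but not w2 R w5.
Transitive (axiom 4): yes — every two-step R-path is closed by a direct edge.
Reflexive (axiom T): yes — every world is R-related to itself.
So F validates K, D; KD45 would additionally require R to be Euclidean. The strongest is D.

D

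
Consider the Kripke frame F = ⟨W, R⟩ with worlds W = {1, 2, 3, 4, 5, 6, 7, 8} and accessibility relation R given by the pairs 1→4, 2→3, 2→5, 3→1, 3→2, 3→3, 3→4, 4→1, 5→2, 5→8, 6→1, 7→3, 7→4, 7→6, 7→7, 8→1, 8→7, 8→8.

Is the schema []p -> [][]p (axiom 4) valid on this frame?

No

Axiom 4 corresponds to the accessibility relation being transitive.
Transitive: no — 2 R 3 and 3 R 1, but not 2 R 1.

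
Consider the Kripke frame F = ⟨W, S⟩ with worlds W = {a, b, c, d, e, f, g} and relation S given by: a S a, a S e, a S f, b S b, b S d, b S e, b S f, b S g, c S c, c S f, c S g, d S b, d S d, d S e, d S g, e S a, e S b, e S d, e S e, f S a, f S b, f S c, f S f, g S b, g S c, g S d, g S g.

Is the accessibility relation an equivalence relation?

No

Reflexive: yes — every world is S-related to itself.
Symmetric: yes — every pair in S has its reverse in S.
Transitive: no — a S e and e S b, but not a S b.
So S is not an equivalence relation.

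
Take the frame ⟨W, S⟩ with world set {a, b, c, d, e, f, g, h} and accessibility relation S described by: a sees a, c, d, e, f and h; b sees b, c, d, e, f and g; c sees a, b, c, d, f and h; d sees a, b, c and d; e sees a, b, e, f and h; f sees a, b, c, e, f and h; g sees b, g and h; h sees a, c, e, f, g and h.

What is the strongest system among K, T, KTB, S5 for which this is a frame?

Reflexive (axiom T): yes — every world is S-related to itself.
Symmetric (axiom B): yes — every pair in S has its reverse in S.
Euclidean (axiom 5): no — a S c and a S e, but not c S e.
So F validates K, T, KTB; S5 would additionally require S to be Euclidean. The strongest is KTB.

KTB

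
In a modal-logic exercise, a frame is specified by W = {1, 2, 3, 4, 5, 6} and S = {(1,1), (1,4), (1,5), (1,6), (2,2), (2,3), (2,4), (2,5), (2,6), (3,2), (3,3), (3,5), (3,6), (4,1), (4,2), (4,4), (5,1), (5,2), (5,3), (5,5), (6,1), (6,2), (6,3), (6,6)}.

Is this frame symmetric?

Yes

Symmetric: yes — every pair in S has its reverse in S.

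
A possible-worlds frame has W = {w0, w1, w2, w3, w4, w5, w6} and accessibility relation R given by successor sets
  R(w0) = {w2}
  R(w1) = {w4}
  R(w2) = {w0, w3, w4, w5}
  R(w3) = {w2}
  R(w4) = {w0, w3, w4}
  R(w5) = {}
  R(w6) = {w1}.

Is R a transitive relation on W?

Transitive: no — w0 R w2 and w2 R w3, but not w0 R w3.

No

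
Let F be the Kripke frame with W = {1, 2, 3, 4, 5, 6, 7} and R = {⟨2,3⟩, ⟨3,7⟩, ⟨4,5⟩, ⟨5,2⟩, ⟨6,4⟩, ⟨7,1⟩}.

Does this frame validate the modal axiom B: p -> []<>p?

No

By correspondence theory, B is valid on a frame iff R is symmetric.
Symmetric: no — 2 R 3 but not 3 R 2.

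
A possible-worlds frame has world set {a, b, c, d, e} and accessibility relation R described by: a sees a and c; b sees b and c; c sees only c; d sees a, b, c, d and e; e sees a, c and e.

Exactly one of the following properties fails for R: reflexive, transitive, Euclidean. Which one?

Reflexive: yes — every world is R-related to itself.
Transitive: yes — every two-step R-path is closed by a direct edge.
Euclidean: no — d R a and d R b, but not a R b.
Only Euclidean fails.

Euclidean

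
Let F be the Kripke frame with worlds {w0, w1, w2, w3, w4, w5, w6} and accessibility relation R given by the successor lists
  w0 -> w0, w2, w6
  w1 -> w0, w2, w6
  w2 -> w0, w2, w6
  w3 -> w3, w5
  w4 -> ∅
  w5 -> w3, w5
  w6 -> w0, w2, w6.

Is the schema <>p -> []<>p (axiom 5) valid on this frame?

Axiom 5 corresponds to the accessibility relation being Euclidean.
Euclidean: yes — any two successors of a common world are R-related.

Yes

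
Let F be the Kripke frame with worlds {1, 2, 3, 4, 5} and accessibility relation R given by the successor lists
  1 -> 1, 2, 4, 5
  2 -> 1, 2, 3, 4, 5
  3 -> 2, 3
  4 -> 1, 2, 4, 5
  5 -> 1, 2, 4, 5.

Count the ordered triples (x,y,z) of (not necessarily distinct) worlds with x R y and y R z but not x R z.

Enumerating: (1,2,3), (3,2,1), (3,2,4), (3,2,5), (4,2,3), (5,2,3).

6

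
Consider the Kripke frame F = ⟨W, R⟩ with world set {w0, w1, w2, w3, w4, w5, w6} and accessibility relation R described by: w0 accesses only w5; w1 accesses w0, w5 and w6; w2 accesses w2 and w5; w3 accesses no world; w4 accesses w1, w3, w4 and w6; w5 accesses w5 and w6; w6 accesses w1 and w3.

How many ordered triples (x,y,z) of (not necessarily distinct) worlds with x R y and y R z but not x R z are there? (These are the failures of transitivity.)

Enumerating: (w0,w5,w6), (w1,w6,w1), (w1,w6,w3), (w2,w5,w6), (w4,w1,w0), (w4,w1,w5), (w5,w6,w1), (w5,w6,w3), (w6,w1,w0), (w6,w1,w5), (w6,w1,w6).

11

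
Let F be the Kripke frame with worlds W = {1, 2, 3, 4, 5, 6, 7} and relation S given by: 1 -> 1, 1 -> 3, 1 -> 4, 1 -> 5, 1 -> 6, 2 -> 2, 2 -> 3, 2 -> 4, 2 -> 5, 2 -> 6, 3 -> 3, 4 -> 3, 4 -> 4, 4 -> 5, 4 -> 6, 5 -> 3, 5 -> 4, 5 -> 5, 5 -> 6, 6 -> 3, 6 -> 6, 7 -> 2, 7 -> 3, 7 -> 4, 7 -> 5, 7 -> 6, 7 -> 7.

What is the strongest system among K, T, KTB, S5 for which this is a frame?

Reflexive (axiom T): yes — every world is S-related to itself.
Symmetric (axiom B): no — 1 S 3 but not 3 S 1.
Euclidean (axiom 5): no — 1 S 3 and 1 S 4, but not 3 S 4.
So F validates K, T; KTB would additionally require S to be symmetric. The strongest is T.

T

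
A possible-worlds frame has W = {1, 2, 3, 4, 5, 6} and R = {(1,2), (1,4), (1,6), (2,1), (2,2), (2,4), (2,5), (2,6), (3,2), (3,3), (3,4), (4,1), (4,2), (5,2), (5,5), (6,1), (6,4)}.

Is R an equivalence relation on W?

No

Reflexive: no — 1 is not related to itself.
Symmetric: no — 2 R 6 but not 6 R 2.
Transitive: no — 1 R 2 and 2 R 5, but not 1 R 5.
So R is not an equivalence relation.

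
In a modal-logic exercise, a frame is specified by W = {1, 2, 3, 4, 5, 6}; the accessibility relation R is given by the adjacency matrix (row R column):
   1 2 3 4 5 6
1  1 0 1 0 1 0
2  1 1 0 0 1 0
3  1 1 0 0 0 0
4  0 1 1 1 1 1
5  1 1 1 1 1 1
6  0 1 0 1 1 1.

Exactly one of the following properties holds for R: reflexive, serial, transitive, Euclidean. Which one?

serial

Reflexive: no — 3 is not related to itself.
Serial: yes — every world has a successor (e.g. 1 R 1).
Transitive: no — 1 R 3 and 3 R 2, but not 1 R 2.
Euclidean: no — 1 R 3 and 1 R 5, but not 3 R 5.
Only serial holds.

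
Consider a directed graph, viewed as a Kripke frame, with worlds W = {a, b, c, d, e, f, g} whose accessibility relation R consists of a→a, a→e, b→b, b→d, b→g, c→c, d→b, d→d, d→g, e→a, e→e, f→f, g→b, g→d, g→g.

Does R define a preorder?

Yes

Reflexive: yes — every world is R-related to itself.
Transitive: yes — every two-step R-path is closed by a direct edge.
So R is a preorder.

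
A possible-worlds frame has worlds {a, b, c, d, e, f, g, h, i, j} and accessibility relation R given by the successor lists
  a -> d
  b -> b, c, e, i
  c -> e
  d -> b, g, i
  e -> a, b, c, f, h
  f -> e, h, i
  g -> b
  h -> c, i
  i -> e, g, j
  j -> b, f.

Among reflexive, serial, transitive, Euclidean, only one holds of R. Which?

serial

Reflexive: no — a is not related to itself.
Serial: yes — every world has a successor (e.g. a R d).
Transitive: no — a R d and d R b, but not a R b.
Euclidean: no — b R c and b R i, but not c R i.
Only serial holds.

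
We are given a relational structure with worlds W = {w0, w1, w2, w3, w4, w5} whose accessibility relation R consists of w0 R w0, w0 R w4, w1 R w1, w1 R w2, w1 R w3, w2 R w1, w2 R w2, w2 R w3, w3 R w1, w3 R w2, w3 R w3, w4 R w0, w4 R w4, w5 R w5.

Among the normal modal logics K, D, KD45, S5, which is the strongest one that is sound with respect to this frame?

S5

Serial (axiom D): yes — every world has a successor (e.g. w0 R w0).
Euclidean (axiom 5): yes — any two successors of a common world are R-related.
Transitive (axiom 4): yes — every two-step R-path is closed by a direct edge.
Reflexive (axiom T): yes — every world is R-related to itself.
So F validates K, D, KD45, S5. The strongest is S5.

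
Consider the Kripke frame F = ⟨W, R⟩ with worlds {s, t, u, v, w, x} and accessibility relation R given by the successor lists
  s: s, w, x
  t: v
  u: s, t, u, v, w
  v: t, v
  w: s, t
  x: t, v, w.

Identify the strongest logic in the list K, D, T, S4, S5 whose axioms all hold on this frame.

D

Serial (axiom D): yes — every world has a successor (e.g. s R s).
Reflexive (axiom T): no — t is not related to itself.
Transitive (axiom 4): no — s R w and w R t, but not s R t.
Euclidean (axiom 5): no — s R w and s R x, but not w R x.
So F validates K, D; T would additionally require R to be reflexive. The strongest is D.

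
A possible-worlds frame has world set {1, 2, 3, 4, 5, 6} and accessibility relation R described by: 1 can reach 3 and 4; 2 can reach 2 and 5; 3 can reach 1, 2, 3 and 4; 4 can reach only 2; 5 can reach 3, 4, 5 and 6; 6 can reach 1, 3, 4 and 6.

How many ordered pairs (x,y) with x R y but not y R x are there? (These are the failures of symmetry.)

11

Enumerating: (1,4), (2,5), (3,2), (3,4), (4,2), (5,3), (5,4), (5,6), (6,1), (6,3), (6,4).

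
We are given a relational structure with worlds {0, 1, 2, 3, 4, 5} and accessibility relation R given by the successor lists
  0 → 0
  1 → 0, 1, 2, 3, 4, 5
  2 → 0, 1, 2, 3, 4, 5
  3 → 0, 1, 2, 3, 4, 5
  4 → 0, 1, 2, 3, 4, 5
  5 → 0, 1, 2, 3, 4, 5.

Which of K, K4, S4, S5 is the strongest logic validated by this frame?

Transitive (axiom 4): yes — every two-step R-path is closed by a direct edge.
Reflexive (axiom T): yes — every world is R-related to itself.
Euclidean (axiom 5): no — 1 R 0 and 1 R 2, but not 0 R 2.
So F validates K, K4, S4; S5 would additionally require R to be Euclidean. The strongest is S4.

S4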